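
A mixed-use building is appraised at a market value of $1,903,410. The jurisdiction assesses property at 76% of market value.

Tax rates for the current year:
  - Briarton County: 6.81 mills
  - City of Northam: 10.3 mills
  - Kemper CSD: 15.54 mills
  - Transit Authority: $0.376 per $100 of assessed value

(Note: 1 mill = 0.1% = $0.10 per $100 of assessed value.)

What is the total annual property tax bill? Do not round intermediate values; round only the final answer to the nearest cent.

Assessed value = $1,903,410 × 0.76 = $1,446,591.6
Briarton County: $1,446,591.6 × 0.00681 = $9,851.288796
City of Northam: $1,446,591.6 × 0.0103 = $14,899.89348
Kemper CSD: $1,446,591.6 × 0.01554 = $22,480.033464
Transit Authority: $1,446,591.6 × 0.00376 = $5,439.184416
Total = $52,670.400156

$52,670.40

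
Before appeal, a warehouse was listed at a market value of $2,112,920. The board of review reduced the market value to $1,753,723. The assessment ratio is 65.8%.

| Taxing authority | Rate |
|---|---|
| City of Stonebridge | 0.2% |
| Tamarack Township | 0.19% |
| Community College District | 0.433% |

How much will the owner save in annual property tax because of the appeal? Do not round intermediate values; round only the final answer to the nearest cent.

Old assessed value = $2,112,920 × 0.658 = $1,390,301.36
New assessed value = $1,753,723 × 0.658 = $1,153,949.734
Combined rate = 0.002 + 0.0019 + 0.00433 = 0.00823
Old tax = $1,390,301.36 × 0.00823 = $11,442.1801928
New tax = $1,153,949.734 × 0.00823 = $9,497.00631082
Reduction = $11,442.1801928 − $9,497.00631082 = $1,945.17388198

$1,945.17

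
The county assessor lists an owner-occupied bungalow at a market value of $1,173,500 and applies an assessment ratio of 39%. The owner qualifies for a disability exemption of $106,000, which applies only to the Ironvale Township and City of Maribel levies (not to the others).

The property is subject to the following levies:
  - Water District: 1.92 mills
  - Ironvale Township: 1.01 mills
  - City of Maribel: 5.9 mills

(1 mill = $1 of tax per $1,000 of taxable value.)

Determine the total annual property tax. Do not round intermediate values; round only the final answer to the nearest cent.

Assessed value = $1,173,500 × 0.39 = $457,665
Water District: $457,665 × 0.00192 = $878.7168
Ironvale Township: ($457,665 − $106,000) × 0.00101 = $351,665 × 0.00101 = $355.18165
City of Maribel: ($457,665 − $106,000) × 0.0059 = $351,665 × 0.0059 = $2,074.8235
Total = $3,308.72195

$3,308.72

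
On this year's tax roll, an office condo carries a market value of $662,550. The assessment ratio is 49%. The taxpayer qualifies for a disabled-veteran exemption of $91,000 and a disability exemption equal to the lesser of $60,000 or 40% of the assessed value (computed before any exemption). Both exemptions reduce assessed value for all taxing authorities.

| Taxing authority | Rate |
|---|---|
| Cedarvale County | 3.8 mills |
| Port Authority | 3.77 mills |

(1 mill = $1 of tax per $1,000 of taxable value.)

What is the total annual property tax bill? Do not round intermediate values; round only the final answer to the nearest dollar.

$1,315

Assessed value = $662,550 × 0.49 = $324,649.5
Disability exemption = min($60,000, 40% × $324,649.5) = min($60,000, $129,859.8) = $60,000 (dollar cap binds)
Taxable value = $324,649.5 − $91,000 − $60,000 = $173,649.5
Cedarvale County: $173,649.5 × 0.0038 = $659.8681
Port Authority: $173,649.5 × 0.00377 = $654.658615
Total = $1,314.526715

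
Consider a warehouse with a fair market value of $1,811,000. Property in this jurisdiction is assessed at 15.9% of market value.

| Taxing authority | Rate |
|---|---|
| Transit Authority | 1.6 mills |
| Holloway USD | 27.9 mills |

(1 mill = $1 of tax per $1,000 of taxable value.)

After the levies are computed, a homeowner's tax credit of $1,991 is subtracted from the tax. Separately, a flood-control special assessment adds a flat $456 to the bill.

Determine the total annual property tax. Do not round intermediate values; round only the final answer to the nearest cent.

$6,959.50

Assessed value = $1,811,000 × 0.159 = $287,949
Transit Authority: $287,949 × 0.0016 = $460.7184
Holloway USD: $287,949 × 0.0279 = $8,033.7771
Levies subtotal = $8,494.4955
After credit = $8,494.4955 − $1,991 = $6,503.4955
Total = $6,503.4955 + $456 = $6,959.4955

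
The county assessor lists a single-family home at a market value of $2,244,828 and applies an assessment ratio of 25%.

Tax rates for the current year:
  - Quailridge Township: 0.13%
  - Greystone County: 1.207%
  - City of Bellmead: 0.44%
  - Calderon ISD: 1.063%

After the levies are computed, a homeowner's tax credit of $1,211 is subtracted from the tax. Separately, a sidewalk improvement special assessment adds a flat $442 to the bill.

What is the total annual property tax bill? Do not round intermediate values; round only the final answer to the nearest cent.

Assessed value = $2,244,828 × 0.25 = $561,207
Quailridge Township: $561,207 × 0.0013 = $729.5691
Greystone County: $561,207 × 0.01207 = $6,773.76849
City of Bellmead: $561,207 × 0.0044 = $2,469.3108
Calderon ISD: $561,207 × 0.01063 = $5,965.63041
Levies subtotal = $15,938.2788
After credit = $15,938.2788 − $1,211 = $14,727.2788
Total = $14,727.2788 + $442 = $15,169.2788

$15,169.28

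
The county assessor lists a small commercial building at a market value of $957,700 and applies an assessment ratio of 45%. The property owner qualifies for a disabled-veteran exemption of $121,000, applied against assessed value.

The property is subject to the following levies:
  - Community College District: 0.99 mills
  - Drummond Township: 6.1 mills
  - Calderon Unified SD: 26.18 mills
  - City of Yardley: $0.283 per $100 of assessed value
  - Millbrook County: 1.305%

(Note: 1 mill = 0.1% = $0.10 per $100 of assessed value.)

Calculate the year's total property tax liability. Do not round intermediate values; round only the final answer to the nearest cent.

Assessed value = $957,700 × 0.45 = $430,965
Taxable value = $430,965 − $121,000 = $309,965
Community College District: $309,965 × 0.00099 = $306.86535
Drummond Township: $309,965 × 0.0061 = $1,890.7865
Calderon Unified SD: $309,965 × 0.02618 = $8,114.8837
City of Yardley: $309,965 × 0.00283 = $877.20095
Millbrook County: $309,965 × 0.01305 = $4,045.04325
Total = $15,234.77975

$15,234.78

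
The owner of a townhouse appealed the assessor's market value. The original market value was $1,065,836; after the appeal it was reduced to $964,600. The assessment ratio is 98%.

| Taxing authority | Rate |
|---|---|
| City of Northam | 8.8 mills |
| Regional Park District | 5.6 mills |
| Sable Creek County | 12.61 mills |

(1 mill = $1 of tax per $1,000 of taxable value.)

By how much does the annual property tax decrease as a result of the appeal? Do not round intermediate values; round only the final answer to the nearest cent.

Old assessed value = $1,065,836 × 0.98 = $1,044,519.28
New assessed value = $964,600 × 0.98 = $945,308
Combined rate = 0.0088 + 0.0056 + 0.01261 = 0.02701
Old tax = $1,044,519.28 × 0.02701 = $28,212.4657528
New tax = $945,308 × 0.02701 = $25,532.76908
Reduction = $28,212.4657528 − $25,532.76908 = $2,679.6966728

$2,679.70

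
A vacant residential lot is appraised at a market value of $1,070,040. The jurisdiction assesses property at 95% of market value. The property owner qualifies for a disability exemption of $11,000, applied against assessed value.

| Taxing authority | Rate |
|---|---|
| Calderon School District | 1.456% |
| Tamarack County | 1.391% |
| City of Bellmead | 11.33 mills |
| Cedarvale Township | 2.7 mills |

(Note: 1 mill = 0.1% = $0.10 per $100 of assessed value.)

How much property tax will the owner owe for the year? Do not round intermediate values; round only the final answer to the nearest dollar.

Assessed value = $1,070,040 × 0.95 = $1,016,538
Taxable value = $1,016,538 − $11,000 = $1,005,538
Calderon School District: $1,005,538 × 0.01456 = $14,640.63328
Tamarack County: $1,005,538 × 0.01391 = $13,987.03358
City of Bellmead: $1,005,538 × 0.01133 = $11,392.74554
Cedarvale Township: $1,005,538 × 0.0027 = $2,714.9526
Total = $42,735.365

$42,735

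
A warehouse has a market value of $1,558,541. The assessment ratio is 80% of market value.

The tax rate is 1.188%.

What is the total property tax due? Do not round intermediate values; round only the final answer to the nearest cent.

$14,812.37

Assessed value = $1,558,541 × 0.8 = $1,246,832.8
Tax = $1,246,832.8 × 0.01188 = $14,812.373664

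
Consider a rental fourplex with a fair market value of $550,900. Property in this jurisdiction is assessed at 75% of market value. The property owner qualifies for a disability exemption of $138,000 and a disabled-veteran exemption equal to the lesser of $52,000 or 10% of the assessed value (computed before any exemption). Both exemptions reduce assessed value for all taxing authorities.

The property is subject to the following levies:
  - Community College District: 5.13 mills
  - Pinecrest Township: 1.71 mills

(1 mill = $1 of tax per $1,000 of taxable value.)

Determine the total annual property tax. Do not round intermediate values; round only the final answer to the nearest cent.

$1,599.59

Assessed value = $550,900 × 0.75 = $413,175
Disabled-veteran exemption = min($52,000, 10% × $413,175) = min($52,000, $41,317.5) = $41,317.5 (percentage binds)
Taxable value = $413,175 − $138,000 − $41,317.5 = $233,857.5
Community College District: $233,857.5 × 0.00513 = $1,199.688975
Pinecrest Township: $233,857.5 × 0.00171 = $399.896325
Total = $1,599.5853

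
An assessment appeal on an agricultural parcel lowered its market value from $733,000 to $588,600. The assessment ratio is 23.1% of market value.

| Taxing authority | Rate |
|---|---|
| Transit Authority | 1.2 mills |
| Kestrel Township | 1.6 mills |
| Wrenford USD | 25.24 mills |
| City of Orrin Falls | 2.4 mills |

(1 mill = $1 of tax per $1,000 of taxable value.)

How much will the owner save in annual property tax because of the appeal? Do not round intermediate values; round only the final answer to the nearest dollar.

$1,015

Old assessed value = $733,000 × 0.231 = $169,323
New assessed value = $588,600 × 0.231 = $135,966.6
Combined rate = 0.0012 + 0.0016 + 0.02524 + 0.0024 = 0.03044
Old tax = $169,323 × 0.03044 = $5,154.19212
New tax = $135,966.6 × 0.03044 = $4,138.823304
Reduction = $5,154.19212 − $4,138.823304 = $1,015.368816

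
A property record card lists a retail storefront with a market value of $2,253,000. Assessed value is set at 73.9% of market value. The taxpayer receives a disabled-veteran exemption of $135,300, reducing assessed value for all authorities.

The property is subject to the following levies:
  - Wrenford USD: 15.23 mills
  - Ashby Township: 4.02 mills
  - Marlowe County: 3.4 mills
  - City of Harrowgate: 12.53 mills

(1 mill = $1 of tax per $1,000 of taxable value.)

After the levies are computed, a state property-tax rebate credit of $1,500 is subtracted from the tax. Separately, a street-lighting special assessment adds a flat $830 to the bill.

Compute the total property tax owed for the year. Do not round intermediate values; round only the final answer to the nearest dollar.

Assessed value = $2,253,000 × 0.739 = $1,664,967
Taxable value = $1,664,967 − $135,300 = $1,529,667
Wrenford USD: $1,529,667 × 0.01523 = $23,296.82841
Ashby Township: $1,529,667 × 0.00402 = $6,149.26134
Marlowe County: $1,529,667 × 0.0034 = $5,200.8678
City of Harrowgate: $1,529,667 × 0.01253 = $19,166.72751
Levies subtotal = $53,813.68506
After credit = $53,813.68506 − $1,500 = $52,313.68506
Total = $52,313.68506 + $830 = $53,143.68506

$53,144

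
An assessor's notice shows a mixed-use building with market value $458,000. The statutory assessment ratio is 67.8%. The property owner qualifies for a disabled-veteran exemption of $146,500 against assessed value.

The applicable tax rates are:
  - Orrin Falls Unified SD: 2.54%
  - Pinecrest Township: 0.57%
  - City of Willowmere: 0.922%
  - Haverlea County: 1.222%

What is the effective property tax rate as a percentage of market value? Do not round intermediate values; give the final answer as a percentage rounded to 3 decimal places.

1.882%

Assessed value = $458,000 × 0.678 = $310,524
Taxable value = $310,524 − $146,500 = $164,024
Orrin Falls Unified SD: $164,024 × 0.0254 = $4,166.2096
Pinecrest Township: $164,024 × 0.0057 = $934.9368
City of Willowmere: $164,024 × 0.00922 = $1,512.30128
Haverlea County: $164,024 × 0.01222 = $2,004.37328
Total tax = $8,617.82096
Effective rate = $8,617.82096 ÷ $458,000 = 1.882% of market value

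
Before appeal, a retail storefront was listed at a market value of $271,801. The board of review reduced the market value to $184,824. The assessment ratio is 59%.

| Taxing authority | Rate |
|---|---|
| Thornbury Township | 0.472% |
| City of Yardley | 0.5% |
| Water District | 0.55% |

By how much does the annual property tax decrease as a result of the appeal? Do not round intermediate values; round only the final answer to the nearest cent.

$781.04

Old assessed value = $271,801 × 0.59 = $160,362.59
New assessed value = $184,824 × 0.59 = $109,046.16
Combined rate = 0.00472 + 0.005 + 0.0055 = 0.01522
Old tax = $160,362.59 × 0.01522 = $2,440.7186198
New tax = $109,046.16 × 0.01522 = $1,659.6825552
Reduction = $2,440.7186198 − $1,659.6825552 = $781.0360646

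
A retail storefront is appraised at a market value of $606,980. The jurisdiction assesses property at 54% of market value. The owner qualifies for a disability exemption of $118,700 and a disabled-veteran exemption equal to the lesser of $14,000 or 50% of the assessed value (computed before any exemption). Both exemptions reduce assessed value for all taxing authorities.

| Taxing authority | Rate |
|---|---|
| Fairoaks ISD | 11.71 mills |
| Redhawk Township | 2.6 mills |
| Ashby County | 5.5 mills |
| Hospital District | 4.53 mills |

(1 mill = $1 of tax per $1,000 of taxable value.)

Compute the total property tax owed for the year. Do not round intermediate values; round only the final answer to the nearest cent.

Assessed value = $606,980 × 0.54 = $327,769.2
Disabled-veteran exemption = min($14,000, 50% × $327,769.2) = min($14,000, $163,884.6) = $14,000 (dollar cap binds)
Taxable value = $327,769.2 − $118,700 − $14,000 = $195,069.2
Fairoaks ISD: $195,069.2 × 0.01171 = $2,284.260332
Redhawk Township: $195,069.2 × 0.0026 = $507.17992
Ashby County: $195,069.2 × 0.0055 = $1,072.8806
Hospital District: $195,069.2 × 0.00453 = $883.663476
Total = $4,747.984328

$4,747.98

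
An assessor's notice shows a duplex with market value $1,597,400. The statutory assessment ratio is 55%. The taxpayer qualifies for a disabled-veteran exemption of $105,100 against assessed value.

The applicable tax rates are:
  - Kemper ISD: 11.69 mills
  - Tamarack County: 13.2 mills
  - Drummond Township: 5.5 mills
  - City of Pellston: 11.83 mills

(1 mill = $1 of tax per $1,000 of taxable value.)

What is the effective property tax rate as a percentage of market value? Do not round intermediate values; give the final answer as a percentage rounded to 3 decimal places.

2.044%

Assessed value = $1,597,400 × 0.55 = $878,570
Taxable value = $878,570 − $105,100 = $773,470
Kemper ISD: $773,470 × 0.01169 = $9,041.8643
Tamarack County: $773,470 × 0.0132 = $10,209.804
Drummond Township: $773,470 × 0.0055 = $4,254.085
City of Pellston: $773,470 × 0.01183 = $9,150.1501
Total tax = $32,655.9034
Effective rate = $32,655.9034 ÷ $1,597,400 = 2.044% of market value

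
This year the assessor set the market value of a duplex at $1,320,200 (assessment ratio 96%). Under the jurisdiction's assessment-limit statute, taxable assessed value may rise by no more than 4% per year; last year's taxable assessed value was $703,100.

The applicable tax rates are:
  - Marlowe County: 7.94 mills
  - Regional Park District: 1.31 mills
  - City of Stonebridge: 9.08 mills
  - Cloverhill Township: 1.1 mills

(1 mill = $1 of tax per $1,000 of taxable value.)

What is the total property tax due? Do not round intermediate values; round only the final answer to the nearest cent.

Uncapped assessed value = $1,320,200 × 0.96 = $1,267,392
Cap limit = $703,100 × 1.04 = $731,224
Taxable assessed value = min($1,267,392, $731,224) = $731,224 (cap binds)
Marlowe County: $731,224 × 0.00794 = $5,805.91856
Regional Park District: $731,224 × 0.00131 = $957.90344
City of Stonebridge: $731,224 × 0.00908 = $6,639.51392
Cloverhill Township: $731,224 × 0.0011 = $804.3464
Total = $14,207.68232

$14,207.68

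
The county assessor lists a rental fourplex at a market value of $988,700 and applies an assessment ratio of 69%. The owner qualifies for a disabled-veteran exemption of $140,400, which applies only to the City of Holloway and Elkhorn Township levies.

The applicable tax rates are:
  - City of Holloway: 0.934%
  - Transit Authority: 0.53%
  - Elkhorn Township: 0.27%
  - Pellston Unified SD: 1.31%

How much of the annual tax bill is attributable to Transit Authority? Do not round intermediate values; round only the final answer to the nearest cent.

$3,615.68

Assessed value = $988,700 × 0.69 = $682,203
Transit Authority taxable value = $682,203 (exemption does not apply)
Transit Authority levy = $682,203 × 0.0053 = $3,615.6759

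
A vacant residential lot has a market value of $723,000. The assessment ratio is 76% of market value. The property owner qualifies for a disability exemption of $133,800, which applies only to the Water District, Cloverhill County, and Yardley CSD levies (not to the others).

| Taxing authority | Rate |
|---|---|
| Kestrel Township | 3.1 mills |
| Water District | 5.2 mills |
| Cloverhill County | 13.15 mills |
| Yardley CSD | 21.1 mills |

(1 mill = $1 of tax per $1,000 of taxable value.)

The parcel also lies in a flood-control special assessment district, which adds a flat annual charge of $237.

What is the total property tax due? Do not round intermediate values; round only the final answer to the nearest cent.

Assessed value = $723,000 × 0.76 = $549,480
Kestrel Township: $549,480 × 0.0031 = $1,703.388
Water District: ($549,480 − $133,800) × 0.0052 = $415,680 × 0.0052 = $2,161.536
Cloverhill County: ($549,480 − $133,800) × 0.01315 = $415,680 × 0.01315 = $5,466.192
Yardley CSD: ($549,480 − $133,800) × 0.0211 = $415,680 × 0.0211 = $8,770.848
Levies subtotal = $18,101.964
Total = $18,101.964 + $237 = $18,338.964

$18,338.96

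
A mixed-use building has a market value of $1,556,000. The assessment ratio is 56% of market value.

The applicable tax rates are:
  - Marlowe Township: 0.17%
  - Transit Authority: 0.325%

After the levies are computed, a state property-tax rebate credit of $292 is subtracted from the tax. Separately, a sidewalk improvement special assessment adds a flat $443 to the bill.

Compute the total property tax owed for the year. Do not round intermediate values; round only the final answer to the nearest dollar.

$4,464

Assessed value = $1,556,000 × 0.56 = $871,360
Marlowe Township: $871,360 × 0.0017 = $1,481.312
Transit Authority: $871,360 × 0.00325 = $2,831.92
Levies subtotal = $4,313.232
After credit = $4,313.232 − $292 = $4,021.232
Total = $4,021.232 + $443 = $4,464.232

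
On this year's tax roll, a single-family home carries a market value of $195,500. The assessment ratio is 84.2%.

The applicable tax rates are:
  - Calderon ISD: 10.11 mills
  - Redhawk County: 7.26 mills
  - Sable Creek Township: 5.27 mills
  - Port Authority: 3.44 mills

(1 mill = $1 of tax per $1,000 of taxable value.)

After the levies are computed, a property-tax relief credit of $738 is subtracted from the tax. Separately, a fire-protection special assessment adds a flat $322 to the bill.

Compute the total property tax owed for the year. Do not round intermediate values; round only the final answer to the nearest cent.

Assessed value = $195,500 × 0.842 = $164,611
Calderon ISD: $164,611 × 0.01011 = $1,664.21721
Redhawk County: $164,611 × 0.00726 = $1,195.07586
Sable Creek Township: $164,611 × 0.00527 = $867.49997
Port Authority: $164,611 × 0.00344 = $566.26184
Levies subtotal = $4,293.05488
After credit = $4,293.05488 − $738 = $3,555.05488
Total = $3,555.05488 + $322 = $3,877.05488

$3,877.05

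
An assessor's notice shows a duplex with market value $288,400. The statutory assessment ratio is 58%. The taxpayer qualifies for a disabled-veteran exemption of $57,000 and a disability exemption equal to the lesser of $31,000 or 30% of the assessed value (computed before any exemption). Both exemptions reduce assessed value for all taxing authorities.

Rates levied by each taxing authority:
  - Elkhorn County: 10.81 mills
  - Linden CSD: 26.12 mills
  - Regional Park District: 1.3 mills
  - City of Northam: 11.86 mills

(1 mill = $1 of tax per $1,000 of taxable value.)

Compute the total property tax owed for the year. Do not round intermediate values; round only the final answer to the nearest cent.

Assessed value = $288,400 × 0.58 = $167,272
Disability exemption = min($31,000, 30% × $167,272) = min($31,000, $50,181.6) = $31,000 (dollar cap binds)
Taxable value = $167,272 − $57,000 − $31,000 = $79,272
Elkhorn County: $79,272 × 0.01081 = $856.93032
Linden CSD: $79,272 × 0.02612 = $2,070.58464
Regional Park District: $79,272 × 0.0013 = $103.0536
City of Northam: $79,272 × 0.01186 = $940.16592
Total = $3,970.73448

$3,970.73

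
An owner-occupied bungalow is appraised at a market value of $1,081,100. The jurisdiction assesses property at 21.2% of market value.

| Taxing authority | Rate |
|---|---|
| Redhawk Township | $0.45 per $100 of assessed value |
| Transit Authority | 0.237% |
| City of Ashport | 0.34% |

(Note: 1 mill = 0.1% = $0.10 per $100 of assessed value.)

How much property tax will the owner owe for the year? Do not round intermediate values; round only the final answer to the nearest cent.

$2,353.81

Assessed value = $1,081,100 × 0.212 = $229,193.2
Redhawk Township: $229,193.2 × 0.0045 = $1,031.3694
Transit Authority: $229,193.2 × 0.00237 = $543.187884
City of Ashport: $229,193.2 × 0.0034 = $779.25688
Total = $2,353.814164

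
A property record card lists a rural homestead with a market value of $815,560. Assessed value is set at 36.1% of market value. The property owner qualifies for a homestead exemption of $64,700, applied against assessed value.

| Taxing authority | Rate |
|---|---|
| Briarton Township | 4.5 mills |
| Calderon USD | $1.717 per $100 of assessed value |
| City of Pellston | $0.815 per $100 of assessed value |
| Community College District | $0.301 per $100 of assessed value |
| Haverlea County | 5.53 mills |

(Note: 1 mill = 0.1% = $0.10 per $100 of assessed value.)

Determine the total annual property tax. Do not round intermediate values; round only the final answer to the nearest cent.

$8,811.95

Assessed value = $815,560 × 0.361 = $294,417.16
Taxable value = $294,417.16 − $64,700 = $229,717.16
Briarton Township: $229,717.16 × 0.0045 = $1,033.72722
Calderon USD: $229,717.16 × 0.01717 = $3,944.2436372
City of Pellston: $229,717.16 × 0.00815 = $1,872.194854
Community College District: $229,717.16 × 0.00301 = $691.4486516
Haverlea County: $229,717.16 × 0.00553 = $1,270.3358948
Total = $8,811.9502576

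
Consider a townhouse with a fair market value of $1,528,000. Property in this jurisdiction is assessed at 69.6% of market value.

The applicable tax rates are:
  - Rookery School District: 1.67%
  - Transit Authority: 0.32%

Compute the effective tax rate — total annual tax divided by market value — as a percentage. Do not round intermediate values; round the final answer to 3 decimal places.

1.385%

Assessed value = $1,528,000 × 0.696 = $1,063,488
Rookery School District: $1,063,488 × 0.0167 = $17,760.2496
Transit Authority: $1,063,488 × 0.0032 = $3,403.1616
Total tax = $21,163.4112
Effective rate = $21,163.4112 ÷ $1,528,000 = 1.385% of market value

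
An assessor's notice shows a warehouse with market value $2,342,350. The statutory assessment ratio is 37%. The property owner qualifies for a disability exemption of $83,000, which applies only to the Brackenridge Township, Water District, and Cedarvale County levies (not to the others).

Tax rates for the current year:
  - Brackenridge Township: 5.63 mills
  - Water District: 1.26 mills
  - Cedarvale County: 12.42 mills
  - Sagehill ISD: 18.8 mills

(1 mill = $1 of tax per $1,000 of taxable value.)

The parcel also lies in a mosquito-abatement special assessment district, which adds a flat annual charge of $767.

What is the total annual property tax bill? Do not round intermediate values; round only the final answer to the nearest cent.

Assessed value = $2,342,350 × 0.37 = $866,669.5
Brackenridge Township: ($866,669.5 − $83,000) × 0.00563 = $783,669.5 × 0.00563 = $4,412.059285
Water District: ($866,669.5 − $83,000) × 0.00126 = $783,669.5 × 0.00126 = $987.42357
Cedarvale County: ($866,669.5 − $83,000) × 0.01242 = $783,669.5 × 0.01242 = $9,733.17519
Sagehill ISD: $866,669.5 × 0.0188 = $16,293.3866
Levies subtotal = $31,426.044645
Total = $31,426.044645 + $767 = $32,193.044645

$32,193.04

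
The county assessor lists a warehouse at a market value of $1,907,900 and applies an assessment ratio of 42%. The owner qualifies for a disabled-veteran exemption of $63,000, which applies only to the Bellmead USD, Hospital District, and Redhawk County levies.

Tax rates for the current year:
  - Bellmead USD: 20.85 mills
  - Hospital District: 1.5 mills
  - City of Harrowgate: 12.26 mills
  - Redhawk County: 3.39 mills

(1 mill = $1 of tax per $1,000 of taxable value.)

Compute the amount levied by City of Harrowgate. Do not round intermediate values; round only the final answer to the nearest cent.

$9,824.16

Assessed value = $1,907,900 × 0.42 = $801,318
City of Harrowgate taxable value = $801,318 (exemption does not apply)
City of Harrowgate levy = $801,318 × 0.01226 = $9,824.15868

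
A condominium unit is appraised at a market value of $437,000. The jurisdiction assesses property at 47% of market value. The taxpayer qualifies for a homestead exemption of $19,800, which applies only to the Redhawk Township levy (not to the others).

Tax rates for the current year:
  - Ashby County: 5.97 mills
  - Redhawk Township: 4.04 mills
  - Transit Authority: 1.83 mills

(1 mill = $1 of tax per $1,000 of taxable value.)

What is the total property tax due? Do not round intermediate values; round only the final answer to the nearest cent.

Assessed value = $437,000 × 0.47 = $205,390
Ashby County: $205,390 × 0.00597 = $1,226.1783
Redhawk Township: ($205,390 − $19,800) × 0.00404 = $185,590 × 0.00404 = $749.7836
Transit Authority: $205,390 × 0.00183 = $375.8637
Total = $2,351.8256

$2,351.83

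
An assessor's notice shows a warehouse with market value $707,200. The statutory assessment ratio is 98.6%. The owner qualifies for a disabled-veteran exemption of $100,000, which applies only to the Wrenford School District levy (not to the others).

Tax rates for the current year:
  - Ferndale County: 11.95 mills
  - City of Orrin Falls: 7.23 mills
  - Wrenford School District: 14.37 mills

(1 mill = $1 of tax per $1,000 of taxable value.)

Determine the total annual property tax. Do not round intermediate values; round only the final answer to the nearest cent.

$21,957.39

Assessed value = $707,200 × 0.986 = $697,299.2
Ferndale County: $697,299.2 × 0.01195 = $8,332.72544
City of Orrin Falls: $697,299.2 × 0.00723 = $5,041.473216
Wrenford School District: ($697,299.2 − $100,000) × 0.01437 = $597,299.2 × 0.01437 = $8,583.189504
Total = $21,957.38816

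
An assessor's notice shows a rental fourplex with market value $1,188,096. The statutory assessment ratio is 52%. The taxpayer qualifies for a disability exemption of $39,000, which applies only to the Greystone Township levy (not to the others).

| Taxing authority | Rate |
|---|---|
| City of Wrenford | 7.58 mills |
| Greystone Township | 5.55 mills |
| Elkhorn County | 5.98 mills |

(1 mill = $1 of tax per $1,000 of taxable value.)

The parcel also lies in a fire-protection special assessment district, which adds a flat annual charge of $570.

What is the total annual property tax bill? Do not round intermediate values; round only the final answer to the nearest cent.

Assessed value = $1,188,096 × 0.52 = $617,809.92
City of Wrenford: $617,809.92 × 0.00758 = $4,682.9991936
Greystone Township: ($617,809.92 − $39,000) × 0.00555 = $578,809.92 × 0.00555 = $3,212.395056
Elkhorn County: $617,809.92 × 0.00598 = $3,694.5033216
Levies subtotal = $11,589.8975712
Total = $11,589.8975712 + $570 = $12,159.8975712

$12,159.90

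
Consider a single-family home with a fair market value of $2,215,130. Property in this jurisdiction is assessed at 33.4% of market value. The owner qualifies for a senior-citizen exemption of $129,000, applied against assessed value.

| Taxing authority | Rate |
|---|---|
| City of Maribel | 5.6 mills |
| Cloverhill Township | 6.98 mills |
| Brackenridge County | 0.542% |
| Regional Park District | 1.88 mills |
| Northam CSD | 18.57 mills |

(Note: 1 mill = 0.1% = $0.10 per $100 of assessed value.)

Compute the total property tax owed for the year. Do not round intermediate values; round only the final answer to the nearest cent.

$23,487.31

Assessed value = $2,215,130 × 0.334 = $739,853.42
Taxable value = $739,853.42 − $129,000 = $610,853.42
City of Maribel: $610,853.42 × 0.0056 = $3,420.779152
Cloverhill Township: $610,853.42 × 0.00698 = $4,263.7568716
Brackenridge County: $610,853.42 × 0.00542 = $3,310.8255364
Regional Park District: $610,853.42 × 0.00188 = $1,148.4044296
Northam CSD: $610,853.42 × 0.01857 = $11,343.5480094
Total = $23,487.313999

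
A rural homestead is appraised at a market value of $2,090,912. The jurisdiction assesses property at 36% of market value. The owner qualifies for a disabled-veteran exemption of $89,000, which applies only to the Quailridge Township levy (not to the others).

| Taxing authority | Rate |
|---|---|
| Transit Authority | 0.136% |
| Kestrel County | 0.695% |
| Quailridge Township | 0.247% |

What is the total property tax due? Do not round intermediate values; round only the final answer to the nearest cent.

Assessed value = $2,090,912 × 0.36 = $752,728.32
Transit Authority: $752,728.32 × 0.00136 = $1,023.7105152
Kestrel County: $752,728.32 × 0.00695 = $5,231.461824
Quailridge Township: ($752,728.32 − $89,000) × 0.00247 = $663,728.32 × 0.00247 = $1,639.4089504
Total = $7,894.5812896

$7,894.58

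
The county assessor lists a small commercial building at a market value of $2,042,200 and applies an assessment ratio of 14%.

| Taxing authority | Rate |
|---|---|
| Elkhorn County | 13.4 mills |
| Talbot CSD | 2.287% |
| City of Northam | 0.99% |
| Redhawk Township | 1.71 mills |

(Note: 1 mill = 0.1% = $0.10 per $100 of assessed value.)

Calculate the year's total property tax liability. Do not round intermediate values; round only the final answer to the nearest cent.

Assessed value = $2,042,200 × 0.14 = $285,908
Elkhorn County: $285,908 × 0.0134 = $3,831.1672
Talbot CSD: $285,908 × 0.02287 = $6,538.71596
City of Northam: $285,908 × 0.0099 = $2,830.4892
Redhawk Township: $285,908 × 0.00171 = $488.90268
Total = $13,689.27504

$13,689.28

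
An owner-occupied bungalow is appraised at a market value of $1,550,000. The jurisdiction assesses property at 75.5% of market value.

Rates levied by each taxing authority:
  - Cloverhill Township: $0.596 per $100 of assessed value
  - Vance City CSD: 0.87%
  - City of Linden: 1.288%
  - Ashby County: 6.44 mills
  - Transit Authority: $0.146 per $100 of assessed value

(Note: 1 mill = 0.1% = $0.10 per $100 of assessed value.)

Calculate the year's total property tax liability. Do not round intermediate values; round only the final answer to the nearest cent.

$41,473.66

Assessed value = $1,550,000 × 0.755 = $1,170,250
Cloverhill Township: $1,170,250 × 0.00596 = $6,974.69
Vance City CSD: $1,170,250 × 0.0087 = $10,181.175
City of Linden: $1,170,250 × 0.01288 = $15,072.82
Ashby County: $1,170,250 × 0.00644 = $7,536.41
Transit Authority: $1,170,250 × 0.00146 = $1,708.565
Total = $41,473.66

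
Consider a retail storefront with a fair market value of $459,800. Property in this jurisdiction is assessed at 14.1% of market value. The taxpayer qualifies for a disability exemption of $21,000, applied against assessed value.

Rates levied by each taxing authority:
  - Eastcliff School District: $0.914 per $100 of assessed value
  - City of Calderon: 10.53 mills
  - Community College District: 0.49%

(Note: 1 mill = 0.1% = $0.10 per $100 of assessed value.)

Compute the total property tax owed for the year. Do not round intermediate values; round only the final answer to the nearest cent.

$1,076.95

Assessed value = $459,800 × 0.141 = $64,831.8
Taxable value = $64,831.8 − $21,000 = $43,831.8
Eastcliff School District: $43,831.8 × 0.00914 = $400.622652
City of Calderon: $43,831.8 × 0.01053 = $461.548854
Community College District: $43,831.8 × 0.0049 = $214.77582
Total = $1,076.947326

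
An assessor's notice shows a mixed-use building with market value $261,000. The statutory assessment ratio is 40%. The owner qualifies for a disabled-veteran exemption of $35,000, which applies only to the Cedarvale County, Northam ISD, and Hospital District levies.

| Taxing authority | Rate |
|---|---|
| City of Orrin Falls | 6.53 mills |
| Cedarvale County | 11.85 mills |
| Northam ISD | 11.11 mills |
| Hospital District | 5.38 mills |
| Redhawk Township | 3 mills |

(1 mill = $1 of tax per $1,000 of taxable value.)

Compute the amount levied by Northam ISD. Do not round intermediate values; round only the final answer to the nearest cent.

$771.03

Assessed value = $261,000 × 0.4 = $104,400
Northam ISD taxable value = $104,400 − $35,000 = $69,400
Northam ISD levy = $69,400 × 0.01111 = $771.034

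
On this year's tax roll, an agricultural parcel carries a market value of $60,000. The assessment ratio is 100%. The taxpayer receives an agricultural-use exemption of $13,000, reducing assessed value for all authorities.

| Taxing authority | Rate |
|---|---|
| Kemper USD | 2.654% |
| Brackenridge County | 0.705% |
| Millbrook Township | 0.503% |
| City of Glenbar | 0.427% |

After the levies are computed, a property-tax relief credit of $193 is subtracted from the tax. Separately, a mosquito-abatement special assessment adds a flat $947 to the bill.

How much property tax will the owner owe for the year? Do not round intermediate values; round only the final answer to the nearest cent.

Assessed value = $60,000 × 1 = $60,000
Taxable value = $60,000 − $13,000 = $47,000
Kemper USD: $47,000 × 0.02654 = $1,247.38
Brackenridge County: $47,000 × 0.00705 = $331.35
Millbrook Township: $47,000 × 0.00503 = $236.41
City of Glenbar: $47,000 × 0.00427 = $200.69
Levies subtotal = $2,015.83
After credit = $2,015.83 − $193 = $1,822.83
Total = $1,822.83 + $947 = $2,769.83

$2,769.83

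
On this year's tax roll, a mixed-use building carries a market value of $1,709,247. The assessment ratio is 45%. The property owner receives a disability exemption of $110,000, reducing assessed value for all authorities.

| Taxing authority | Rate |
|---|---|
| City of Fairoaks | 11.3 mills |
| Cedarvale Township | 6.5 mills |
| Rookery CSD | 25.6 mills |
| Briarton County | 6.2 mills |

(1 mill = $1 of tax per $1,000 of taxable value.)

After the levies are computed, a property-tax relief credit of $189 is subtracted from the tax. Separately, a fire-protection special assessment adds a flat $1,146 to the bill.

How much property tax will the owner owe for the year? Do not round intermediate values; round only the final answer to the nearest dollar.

$33,651

Assessed value = $1,709,247 × 0.45 = $769,161.15
Taxable value = $769,161.15 − $110,000 = $659,161.15
City of Fairoaks: $659,161.15 × 0.0113 = $7,448.520995
Cedarvale Township: $659,161.15 × 0.0065 = $4,284.547475
Rookery CSD: $659,161.15 × 0.0256 = $16,874.52544
Briarton County: $659,161.15 × 0.0062 = $4,086.79913
Levies subtotal = $32,694.39304
After credit = $32,694.39304 − $189 = $32,505.39304
Total = $32,505.39304 + $1,146 = $33,651.39304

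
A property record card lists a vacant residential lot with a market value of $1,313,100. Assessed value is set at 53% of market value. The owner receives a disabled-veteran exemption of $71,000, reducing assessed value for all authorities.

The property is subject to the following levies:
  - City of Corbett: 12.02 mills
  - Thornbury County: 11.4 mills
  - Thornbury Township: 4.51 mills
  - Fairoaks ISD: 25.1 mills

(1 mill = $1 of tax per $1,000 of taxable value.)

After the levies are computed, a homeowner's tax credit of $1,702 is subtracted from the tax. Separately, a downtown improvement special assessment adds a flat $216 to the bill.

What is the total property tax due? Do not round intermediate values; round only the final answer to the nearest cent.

$31,654.73

Assessed value = $1,313,100 × 0.53 = $695,943
Taxable value = $695,943 − $71,000 = $624,943
City of Corbett: $624,943 × 0.01202 = $7,511.81486
Thornbury County: $624,943 × 0.0114 = $7,124.3502
Thornbury Township: $624,943 × 0.00451 = $2,818.49293
Fairoaks ISD: $624,943 × 0.0251 = $15,686.0693
Levies subtotal = $33,140.72729
After credit = $33,140.72729 − $1,702 = $31,438.72729
Total = $31,438.72729 + $216 = $31,654.72729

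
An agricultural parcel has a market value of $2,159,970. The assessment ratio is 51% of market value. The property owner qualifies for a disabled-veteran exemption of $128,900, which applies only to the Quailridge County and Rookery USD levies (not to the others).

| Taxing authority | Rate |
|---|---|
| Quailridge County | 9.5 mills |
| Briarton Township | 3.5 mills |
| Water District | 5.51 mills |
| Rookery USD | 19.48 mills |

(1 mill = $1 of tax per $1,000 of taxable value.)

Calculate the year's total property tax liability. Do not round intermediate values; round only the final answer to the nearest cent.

$38,113.68

Assessed value = $2,159,970 × 0.51 = $1,101,584.7
Quailridge County: ($1,101,584.7 − $128,900) × 0.0095 = $972,684.7 × 0.0095 = $9,240.50465
Briarton Township: $1,101,584.7 × 0.0035 = $3,855.54645
Water District: $1,101,584.7 × 0.00551 = $6,069.731697
Rookery USD: ($1,101,584.7 − $128,900) × 0.01948 = $972,684.7 × 0.01948 = $18,947.897956
Total = $38,113.680753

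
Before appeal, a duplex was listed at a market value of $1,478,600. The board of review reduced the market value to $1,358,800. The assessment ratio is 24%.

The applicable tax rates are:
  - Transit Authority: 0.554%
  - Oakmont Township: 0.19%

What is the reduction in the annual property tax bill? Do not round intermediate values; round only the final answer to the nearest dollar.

Old assessed value = $1,478,600 × 0.24 = $354,864
New assessed value = $1,358,800 × 0.24 = $326,112
Combined rate = 0.00554 + 0.0019 = 0.00744
Old tax = $354,864 × 0.00744 = $2,640.18816
New tax = $326,112 × 0.00744 = $2,426.27328
Reduction = $2,640.18816 − $2,426.27328 = $213.91488

$214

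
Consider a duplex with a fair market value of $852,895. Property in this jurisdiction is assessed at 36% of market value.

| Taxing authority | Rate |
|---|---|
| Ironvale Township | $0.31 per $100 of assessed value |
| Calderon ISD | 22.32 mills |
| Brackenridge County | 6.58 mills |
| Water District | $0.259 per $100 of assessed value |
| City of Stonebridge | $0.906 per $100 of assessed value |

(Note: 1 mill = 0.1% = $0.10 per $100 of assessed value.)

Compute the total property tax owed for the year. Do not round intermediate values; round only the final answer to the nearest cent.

Assessed value = $852,895 × 0.36 = $307,042.2
Ironvale Township: $307,042.2 × 0.0031 = $951.83082
Calderon ISD: $307,042.2 × 0.02232 = $6,853.181904
Brackenridge County: $307,042.2 × 0.00658 = $2,020.337676
Water District: $307,042.2 × 0.00259 = $795.239298
City of Stonebridge: $307,042.2 × 0.00906 = $2,781.802332
Total = $13,402.39203

$13,402.39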